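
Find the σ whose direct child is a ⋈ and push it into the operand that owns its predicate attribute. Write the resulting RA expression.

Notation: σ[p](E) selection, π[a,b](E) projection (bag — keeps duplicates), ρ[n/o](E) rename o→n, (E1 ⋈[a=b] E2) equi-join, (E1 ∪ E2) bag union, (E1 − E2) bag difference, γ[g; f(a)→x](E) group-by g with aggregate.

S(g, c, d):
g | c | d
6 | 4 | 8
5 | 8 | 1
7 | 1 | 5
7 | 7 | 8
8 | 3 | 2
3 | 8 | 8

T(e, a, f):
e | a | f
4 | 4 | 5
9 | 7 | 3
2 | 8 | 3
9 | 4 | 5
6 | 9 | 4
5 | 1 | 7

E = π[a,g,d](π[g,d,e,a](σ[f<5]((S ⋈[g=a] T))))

σ filters on f, owned by the right side.
E' = π[a,g,d](π[g,d,e,a]((S ⋈[g=a] σ[f<5](T))))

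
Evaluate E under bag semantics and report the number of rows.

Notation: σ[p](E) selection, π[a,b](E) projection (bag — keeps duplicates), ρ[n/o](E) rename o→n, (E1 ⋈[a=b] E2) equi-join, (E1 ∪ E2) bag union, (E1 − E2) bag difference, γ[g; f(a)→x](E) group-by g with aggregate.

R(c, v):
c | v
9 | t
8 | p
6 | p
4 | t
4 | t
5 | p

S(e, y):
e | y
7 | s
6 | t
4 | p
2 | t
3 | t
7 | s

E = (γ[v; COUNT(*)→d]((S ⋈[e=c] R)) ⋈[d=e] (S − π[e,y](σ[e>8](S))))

Per-node cardinality:
  S → 6
  R → 6
  (S ⋈[e=c] R) → 3
  γ[v; COUNT(*)→d]((S ⋈[e=c] R)) → 2
  S → 6
  S → 6
  σ[e>8](S) → 0
  π[e,y](σ[e>8](S)) → 0
  (S − π[e,y](σ[e>8](S))) → 6
  (γ[v; COUNT(*)→d]((S ⋈[e=c] R)) ⋈[d=e] (S − π[e,y](σ[e>8](S)))) → 1

|E| = 1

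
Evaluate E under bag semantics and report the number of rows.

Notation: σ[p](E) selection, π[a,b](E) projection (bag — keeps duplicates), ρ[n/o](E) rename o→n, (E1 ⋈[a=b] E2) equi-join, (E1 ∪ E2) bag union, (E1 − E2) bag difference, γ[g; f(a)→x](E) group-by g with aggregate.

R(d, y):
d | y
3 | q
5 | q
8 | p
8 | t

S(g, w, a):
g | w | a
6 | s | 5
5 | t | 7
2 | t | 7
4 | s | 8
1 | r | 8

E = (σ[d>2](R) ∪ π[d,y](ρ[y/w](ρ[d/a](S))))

Row counts bottom-up:
  R → 4
  σ[d>2](R) → 4
  S → 5
  ρ[d/a](S) → 5
  ρ[y/w](ρ[d/a](S)) → 5
  π[d,y](ρ[y/w](ρ[d/a](S))) → 5
  (σ[d>2](R) ∪ π[d,y](ρ[y/w](ρ[d/a](S)))) → 9

|E| = 9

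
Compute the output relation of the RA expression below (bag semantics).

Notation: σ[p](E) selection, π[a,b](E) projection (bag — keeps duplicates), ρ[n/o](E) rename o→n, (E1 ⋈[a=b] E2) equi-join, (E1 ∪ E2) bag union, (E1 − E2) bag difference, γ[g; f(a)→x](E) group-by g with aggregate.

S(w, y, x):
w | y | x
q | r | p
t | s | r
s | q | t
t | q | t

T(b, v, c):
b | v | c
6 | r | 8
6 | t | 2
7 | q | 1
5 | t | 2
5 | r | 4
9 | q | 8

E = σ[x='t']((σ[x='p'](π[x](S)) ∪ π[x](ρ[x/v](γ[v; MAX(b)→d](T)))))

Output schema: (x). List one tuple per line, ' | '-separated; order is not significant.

Per-node cardinality:
  S → 4
  π[x](S) → 4
  σ[x='p'](π[x](S)) → 1
  T → 6
  γ[v; MAX(b)→d](T) → 3
  ρ[x/v](γ[v; MAX(b)→d](T)) → 3
  π[x](ρ[x/v](γ[v; MAX(b)→d](T))) → 3
  (σ[x='p'](π[x](S)) ∪ π[x](ρ[x/v](γ[v; MAX(b)→d](T)))) → 4
  σ[x='t']((σ[x='p'](π[x](S)) ∪ π[x](ρ[x/v](γ[v; MAX(b)→d](T))))) → 1

== RESULT ==
x
t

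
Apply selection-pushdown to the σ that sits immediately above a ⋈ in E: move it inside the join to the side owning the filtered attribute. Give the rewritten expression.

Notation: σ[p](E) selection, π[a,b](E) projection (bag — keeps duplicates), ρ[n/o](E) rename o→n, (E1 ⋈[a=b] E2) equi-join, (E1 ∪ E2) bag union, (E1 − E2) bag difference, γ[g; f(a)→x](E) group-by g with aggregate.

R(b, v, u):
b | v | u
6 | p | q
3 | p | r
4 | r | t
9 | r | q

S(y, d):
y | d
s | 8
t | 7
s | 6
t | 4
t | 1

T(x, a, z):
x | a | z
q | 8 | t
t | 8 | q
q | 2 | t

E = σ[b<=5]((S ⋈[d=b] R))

σ filters on b, owned by the right side.
E' = (S ⋈[d=b] σ[b<=5](R))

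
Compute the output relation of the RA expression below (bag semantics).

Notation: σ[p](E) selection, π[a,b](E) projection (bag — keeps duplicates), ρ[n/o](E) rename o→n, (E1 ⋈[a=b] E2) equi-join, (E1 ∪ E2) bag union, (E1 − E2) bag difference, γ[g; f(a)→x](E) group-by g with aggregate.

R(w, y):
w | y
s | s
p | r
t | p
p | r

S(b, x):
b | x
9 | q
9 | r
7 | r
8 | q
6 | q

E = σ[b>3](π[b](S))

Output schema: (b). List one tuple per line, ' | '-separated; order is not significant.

Stepwise |·|:
  S → 5
  π[b](S) → 5
  σ[b>3](π[b](S)) → 5

== RESULT ==
b
6
7
8
9
9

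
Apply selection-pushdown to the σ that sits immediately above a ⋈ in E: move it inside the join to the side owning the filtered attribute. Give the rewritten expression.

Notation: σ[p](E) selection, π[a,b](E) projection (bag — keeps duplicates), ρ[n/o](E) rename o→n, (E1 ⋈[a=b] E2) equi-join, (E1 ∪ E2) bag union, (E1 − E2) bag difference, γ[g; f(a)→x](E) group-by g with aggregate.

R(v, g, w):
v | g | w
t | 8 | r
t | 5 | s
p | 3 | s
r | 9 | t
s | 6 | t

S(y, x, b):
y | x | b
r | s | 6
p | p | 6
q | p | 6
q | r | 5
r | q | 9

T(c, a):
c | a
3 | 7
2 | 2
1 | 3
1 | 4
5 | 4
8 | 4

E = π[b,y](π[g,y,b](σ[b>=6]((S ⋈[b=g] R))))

σ filters on b, owned by the left side.
E' = π[b,y](π[g,y,b]((σ[b>=6](S) ⋈[b=g] R)))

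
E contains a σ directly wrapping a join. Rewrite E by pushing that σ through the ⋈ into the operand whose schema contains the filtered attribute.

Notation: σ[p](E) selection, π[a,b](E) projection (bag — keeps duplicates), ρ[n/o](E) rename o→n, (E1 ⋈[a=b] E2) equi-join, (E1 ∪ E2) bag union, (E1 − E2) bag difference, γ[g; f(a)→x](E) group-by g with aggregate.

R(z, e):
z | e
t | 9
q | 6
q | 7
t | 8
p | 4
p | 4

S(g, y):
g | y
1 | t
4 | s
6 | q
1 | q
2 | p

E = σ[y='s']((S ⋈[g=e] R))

σ filters on y, owned by the left side.
E' = (σ[y='s'](S) ⋈[g=e] R)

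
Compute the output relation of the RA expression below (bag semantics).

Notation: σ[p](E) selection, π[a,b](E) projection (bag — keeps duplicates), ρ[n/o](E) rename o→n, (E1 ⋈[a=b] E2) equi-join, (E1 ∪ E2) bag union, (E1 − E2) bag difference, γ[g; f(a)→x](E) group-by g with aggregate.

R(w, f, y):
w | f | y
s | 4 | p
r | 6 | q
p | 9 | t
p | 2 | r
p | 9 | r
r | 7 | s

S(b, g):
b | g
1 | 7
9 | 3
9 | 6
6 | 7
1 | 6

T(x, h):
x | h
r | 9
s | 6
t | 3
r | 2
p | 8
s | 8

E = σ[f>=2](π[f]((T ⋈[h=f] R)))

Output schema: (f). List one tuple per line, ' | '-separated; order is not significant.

Stepwise |·|:
  T → 6
  R → 6
  (T ⋈[h=f] R) → 4
  π[f]((T ⋈[h=f] R)) → 4
  σ[f>=2](π[f]((T ⋈[h=f] R))) → 4

== RESULT ==
f
2
6
9
9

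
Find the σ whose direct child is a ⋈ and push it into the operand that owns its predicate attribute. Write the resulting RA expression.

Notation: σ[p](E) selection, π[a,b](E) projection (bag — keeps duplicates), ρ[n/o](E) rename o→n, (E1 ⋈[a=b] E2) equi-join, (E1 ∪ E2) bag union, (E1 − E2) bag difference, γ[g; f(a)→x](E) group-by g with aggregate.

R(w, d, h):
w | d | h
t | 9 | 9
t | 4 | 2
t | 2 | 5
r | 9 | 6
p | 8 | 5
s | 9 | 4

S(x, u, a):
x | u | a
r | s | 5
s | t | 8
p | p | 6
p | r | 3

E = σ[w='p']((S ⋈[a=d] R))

σ filters on w, owned by the right side.
E' = (S ⋈[a=d] σ[w='p'](R))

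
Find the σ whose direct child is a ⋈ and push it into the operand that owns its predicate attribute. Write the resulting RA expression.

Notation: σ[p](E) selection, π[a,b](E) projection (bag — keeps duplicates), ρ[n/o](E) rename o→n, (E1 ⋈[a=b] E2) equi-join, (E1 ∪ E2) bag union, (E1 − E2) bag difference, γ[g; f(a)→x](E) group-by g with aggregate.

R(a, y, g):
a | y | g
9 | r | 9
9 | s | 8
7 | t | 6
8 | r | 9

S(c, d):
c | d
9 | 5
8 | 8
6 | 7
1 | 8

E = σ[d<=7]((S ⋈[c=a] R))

σ filters on d, owned by the left side.
E' = (σ[d<=7](S) ⋈[c=a] R)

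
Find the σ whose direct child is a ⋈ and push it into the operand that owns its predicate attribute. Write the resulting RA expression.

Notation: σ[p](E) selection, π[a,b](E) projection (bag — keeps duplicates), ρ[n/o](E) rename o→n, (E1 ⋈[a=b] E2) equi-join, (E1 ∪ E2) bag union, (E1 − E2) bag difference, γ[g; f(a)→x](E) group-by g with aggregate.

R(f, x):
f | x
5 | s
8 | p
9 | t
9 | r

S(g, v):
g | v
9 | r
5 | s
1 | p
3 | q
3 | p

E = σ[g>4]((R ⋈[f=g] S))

σ filters on g, owned by the right side.
E' = (R ⋈[f=g] σ[g>4](S))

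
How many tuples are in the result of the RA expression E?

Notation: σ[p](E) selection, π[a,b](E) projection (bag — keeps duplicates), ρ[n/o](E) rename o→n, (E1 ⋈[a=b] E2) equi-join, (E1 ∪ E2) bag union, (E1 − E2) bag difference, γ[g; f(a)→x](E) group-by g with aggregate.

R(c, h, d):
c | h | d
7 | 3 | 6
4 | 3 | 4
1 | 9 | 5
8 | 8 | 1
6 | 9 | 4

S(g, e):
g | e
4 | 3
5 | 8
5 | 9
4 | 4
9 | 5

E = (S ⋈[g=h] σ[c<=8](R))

Stepwise |·|:
  S → 5
  R → 5
  σ[c<=8](R) → 5
  (S ⋈[g=h] σ[c<=8](R)) → 2

|E| = 2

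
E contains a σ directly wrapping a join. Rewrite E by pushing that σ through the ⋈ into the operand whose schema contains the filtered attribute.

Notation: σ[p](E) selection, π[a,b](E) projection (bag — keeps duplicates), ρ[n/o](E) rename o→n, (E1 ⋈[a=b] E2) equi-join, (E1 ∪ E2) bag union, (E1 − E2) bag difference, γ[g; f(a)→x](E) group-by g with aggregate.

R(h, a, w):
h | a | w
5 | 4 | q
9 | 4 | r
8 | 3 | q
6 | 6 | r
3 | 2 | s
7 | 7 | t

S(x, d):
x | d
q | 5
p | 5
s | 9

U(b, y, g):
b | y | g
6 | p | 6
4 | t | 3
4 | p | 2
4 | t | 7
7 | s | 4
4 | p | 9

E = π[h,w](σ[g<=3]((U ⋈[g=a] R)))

σ filters on g, owned by the left side.
E' = π[h,w]((σ[g<=3](U) ⋈[g=a] R))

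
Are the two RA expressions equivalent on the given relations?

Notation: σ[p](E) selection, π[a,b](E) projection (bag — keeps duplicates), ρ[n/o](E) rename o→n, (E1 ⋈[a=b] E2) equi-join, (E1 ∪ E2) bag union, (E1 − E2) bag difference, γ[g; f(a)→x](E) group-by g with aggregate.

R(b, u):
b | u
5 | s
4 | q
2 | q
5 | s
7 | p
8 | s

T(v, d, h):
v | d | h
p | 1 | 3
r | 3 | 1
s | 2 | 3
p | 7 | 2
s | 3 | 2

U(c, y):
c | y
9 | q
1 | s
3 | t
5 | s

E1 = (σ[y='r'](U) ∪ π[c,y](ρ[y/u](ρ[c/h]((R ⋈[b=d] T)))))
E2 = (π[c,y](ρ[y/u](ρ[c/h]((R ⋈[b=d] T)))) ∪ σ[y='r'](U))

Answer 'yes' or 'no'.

E1 row counts bottom-up:
  U → 4
  σ[y='r'](U) → 0
  R → 6
  T → 5
  (R ⋈[b=d] T) → 2
  ρ[c/h]((R ⋈[b=d] T)) → 2
  ρ[y/u](ρ[c/h]((R ⋈[b=d] T))) → 2
  π[c,y](ρ[y/u](ρ[c/h]((R ⋈[b=d] T)))) → 2
  (σ[y='r'](U) ∪ π[c,y](ρ[y/u](ρ[c/h]((R ⋈[b=d] T))))) → 2
E2 row counts bottom-up:
  R → 6
  T → 5
  (R ⋈[b=d] T) → 2
  ρ[c/h]((R ⋈[b=d] T)) → 2
  ρ[y/u](ρ[c/h]((R ⋈[b=d] T))) → 2
  π[c,y](ρ[y/u](ρ[c/h]((R ⋈[b=d] T)))) → 2
  U → 4
  σ[y='r'](U) → 0
  (π[c,y](ρ[y/u](ρ[c/h]((R ⋈[b=d] T)))) ∪ σ[y='r'](U)) → 2

E1 and E2 produce the same multiset:
c | y
2 | p
3 | q

yes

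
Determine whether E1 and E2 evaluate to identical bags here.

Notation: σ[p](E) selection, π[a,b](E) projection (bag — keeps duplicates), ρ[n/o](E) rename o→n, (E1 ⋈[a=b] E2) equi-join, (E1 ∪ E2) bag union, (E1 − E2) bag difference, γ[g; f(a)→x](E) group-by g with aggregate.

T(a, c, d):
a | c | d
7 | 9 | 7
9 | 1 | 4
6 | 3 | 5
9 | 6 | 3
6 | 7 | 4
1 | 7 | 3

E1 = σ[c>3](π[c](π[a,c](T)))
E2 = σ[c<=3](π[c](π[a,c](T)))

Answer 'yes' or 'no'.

E1 row counts bottom-up:
  T → 6
  π[a,c](T) → 6
  π[c](π[a,c](T)) → 6
  σ[c>3](π[c](π[a,c](T))) → 4
E2 row counts bottom-up:
  T → 6
  π[a,c](T) → 6
  π[c](π[a,c](T)) → 6
  σ[c<=3](π[c](π[a,c](T))) → 2

E1 result:
c
6
7
7
9
E2 result:
c
1
3
Witness: (6,) appears 1× in E1 but 0× in E2.

no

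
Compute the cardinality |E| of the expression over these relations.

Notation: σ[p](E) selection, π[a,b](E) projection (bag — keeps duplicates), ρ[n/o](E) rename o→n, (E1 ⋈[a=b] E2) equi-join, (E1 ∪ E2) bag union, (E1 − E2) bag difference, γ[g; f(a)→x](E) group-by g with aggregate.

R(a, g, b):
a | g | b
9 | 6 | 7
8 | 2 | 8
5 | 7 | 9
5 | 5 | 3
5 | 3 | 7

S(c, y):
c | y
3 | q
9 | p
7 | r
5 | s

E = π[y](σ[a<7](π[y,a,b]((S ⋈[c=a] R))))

Stepwise |·|:
  S → 4
  R → 5
  (S ⋈[c=a] R) → 4
  π[y,a,b]((S ⋈[c=a] R)) → 4
  σ[a<7](π[y,a,b]((S ⋈[c=a] R))) → 3
  π[y](σ[a<7](π[y,a,b]((S ⋈[c=a] R)))) → 3

|E| = 3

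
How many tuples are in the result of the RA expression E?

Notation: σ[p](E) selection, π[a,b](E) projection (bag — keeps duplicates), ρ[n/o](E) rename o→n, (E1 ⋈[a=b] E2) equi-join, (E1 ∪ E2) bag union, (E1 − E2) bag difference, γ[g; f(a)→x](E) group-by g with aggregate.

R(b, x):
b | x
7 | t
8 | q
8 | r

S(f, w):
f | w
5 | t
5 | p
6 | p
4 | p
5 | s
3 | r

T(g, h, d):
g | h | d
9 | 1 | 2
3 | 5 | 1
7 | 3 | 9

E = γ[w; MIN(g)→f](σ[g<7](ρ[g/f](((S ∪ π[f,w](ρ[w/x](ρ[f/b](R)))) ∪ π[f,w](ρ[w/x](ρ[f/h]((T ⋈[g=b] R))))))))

Per-node cardinality:
  S → 6
  R → 3
  ρ[f/b](R) → 3
  ρ[w/x](ρ[f/b](R)) → 3
  π[f,w](ρ[w/x](ρ[f/b](R))) → 3
  (S ∪ π[f,w](ρ[w/x](ρ[f/b](R)))) → 9
  T → 3
  R → 3
  (T ⋈[g=b] R) → 1
  ρ[f/h]((T ⋈[g=b] R)) → 1
  ρ[w/x](ρ[f/h]((T ⋈[g=b] R))) → 1
  π[f,w](ρ[w/x](ρ[f/h]((T ⋈[g=b] R)))) → 1
  ((S ∪ π[f,w](ρ[w/x](ρ[f/b](R)))) ∪ π[f,w](ρ[w/x](ρ[f/h]((T ⋈[g=b] R))))) → 10
  ρ[g/f](((S ∪ π[f,w](ρ[w/x](ρ[f/b](R)))) ∪ π[f,w](ρ[w/x](ρ[f/h]((T ⋈[g=b] R)))))) → 10
  σ[g<7](ρ[g/f](((S ∪ π[f,w](ρ[w/x](ρ[f/b](R)))) ∪ π[f,w](ρ[w/x](ρ[f/h]((T ⋈[g=b] R))))))) → 7
  γ[w; MIN(g)→f](σ[g<7](ρ[g/f](((S ∪ π[f,w](ρ[w/x](ρ[f/b](R)))) ∪ π[f,w](ρ[w/x](ρ[f/h]((T ⋈[g=b] R)))))))) → 4

|E| = 4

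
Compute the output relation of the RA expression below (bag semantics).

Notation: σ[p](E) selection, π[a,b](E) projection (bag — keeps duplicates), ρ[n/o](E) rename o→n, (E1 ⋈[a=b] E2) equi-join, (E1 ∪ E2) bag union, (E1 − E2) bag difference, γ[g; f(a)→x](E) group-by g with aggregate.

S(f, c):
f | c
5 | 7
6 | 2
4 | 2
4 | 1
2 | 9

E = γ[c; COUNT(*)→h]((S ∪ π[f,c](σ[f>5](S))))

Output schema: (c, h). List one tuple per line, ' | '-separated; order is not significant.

Per-node cardinality:
  S → 5
  S → 5
  σ[f>5](S) → 1
  π[f,c](σ[f>5](S)) → 1
  (S ∪ π[f,c](σ[f>5](S))) → 6
  γ[c; COUNT(*)→h]((S ∪ π[f,c](σ[f>5](S)))) → 4

== RESULT ==
c | h
1 | 1
2 | 3
7 | 1
9 | 1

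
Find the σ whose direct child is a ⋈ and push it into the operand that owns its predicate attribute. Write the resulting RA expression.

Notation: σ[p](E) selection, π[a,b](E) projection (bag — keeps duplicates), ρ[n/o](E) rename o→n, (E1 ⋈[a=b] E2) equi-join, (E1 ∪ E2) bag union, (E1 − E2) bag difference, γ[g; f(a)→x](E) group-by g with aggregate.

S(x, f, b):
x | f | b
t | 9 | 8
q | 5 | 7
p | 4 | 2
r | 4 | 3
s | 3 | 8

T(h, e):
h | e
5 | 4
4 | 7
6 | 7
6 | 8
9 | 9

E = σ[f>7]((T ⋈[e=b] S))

σ filters on f, owned by the right side.
E' = (T ⋈[e=b] σ[f>7](S))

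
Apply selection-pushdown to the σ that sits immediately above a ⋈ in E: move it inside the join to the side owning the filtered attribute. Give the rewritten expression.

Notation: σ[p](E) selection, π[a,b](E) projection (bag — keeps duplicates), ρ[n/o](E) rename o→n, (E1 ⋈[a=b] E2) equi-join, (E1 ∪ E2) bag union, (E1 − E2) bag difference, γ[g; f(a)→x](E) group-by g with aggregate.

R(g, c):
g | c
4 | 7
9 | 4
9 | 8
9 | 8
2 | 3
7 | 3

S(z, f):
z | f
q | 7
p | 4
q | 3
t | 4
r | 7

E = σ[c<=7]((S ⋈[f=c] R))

σ filters on c, owned by the right side.
E' = (S ⋈[f=c] σ[c<=7](R))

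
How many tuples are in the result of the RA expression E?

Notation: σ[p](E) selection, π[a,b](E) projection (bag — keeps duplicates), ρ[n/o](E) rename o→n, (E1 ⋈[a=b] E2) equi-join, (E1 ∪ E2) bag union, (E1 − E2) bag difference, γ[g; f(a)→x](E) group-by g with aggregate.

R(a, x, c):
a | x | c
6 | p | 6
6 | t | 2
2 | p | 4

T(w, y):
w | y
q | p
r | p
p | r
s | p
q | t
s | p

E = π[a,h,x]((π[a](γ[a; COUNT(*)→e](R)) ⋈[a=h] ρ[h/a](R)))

Row counts bottom-up:
  R → 3
  γ[a; COUNT(*)→e](R) → 2
  π[a](γ[a; COUNT(*)→e](R)) → 2
  R → 3
  ρ[h/a](R) → 3
  (π[a](γ[a; COUNT(*)→e](R)) ⋈[a=h] ρ[h/a](R)) → 3
  π[a,h,x]((π[a](γ[a; COUNT(*)→e](R)) ⋈[a=h] ρ[h/a](R))) → 3

|E| = 3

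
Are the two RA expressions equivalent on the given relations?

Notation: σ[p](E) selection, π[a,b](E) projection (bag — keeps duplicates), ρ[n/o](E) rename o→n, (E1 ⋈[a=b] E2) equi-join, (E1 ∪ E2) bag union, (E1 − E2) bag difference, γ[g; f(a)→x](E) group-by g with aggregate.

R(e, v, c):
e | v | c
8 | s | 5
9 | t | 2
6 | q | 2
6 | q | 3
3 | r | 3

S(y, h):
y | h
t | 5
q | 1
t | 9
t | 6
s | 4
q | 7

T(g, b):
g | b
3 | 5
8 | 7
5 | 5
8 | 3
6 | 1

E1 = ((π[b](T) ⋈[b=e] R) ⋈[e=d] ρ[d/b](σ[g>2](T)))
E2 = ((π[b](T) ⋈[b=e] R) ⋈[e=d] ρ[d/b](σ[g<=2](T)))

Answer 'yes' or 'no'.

E1 subexpression sizes:
  T → 5
  π[b](T) → 5
  R → 5
  (π[b](T) ⋈[b=e] R) → 1
  T → 5
  σ[g>2](T) → 5
  ρ[d/b](σ[g>2](T)) → 5
  ((π[b](T) ⋈[b=e] R) ⋈[e=d] ρ[d/b](σ[g>2](T))) → 1
E2 subexpression sizes:
  T → 5
  π[b](T) → 5
  R → 5
  (π[b](T) ⋈[b=e] R) → 1
  T → 5
  σ[g<=2](T) → 0
  ρ[d/b](σ[g<=2](T)) → 0
  ((π[b](T) ⋈[b=e] R) ⋈[e=d] ρ[d/b](σ[g<=2](T))) → 0

E1 result:
b | e | v | c | g | d
3 | 3 | r | 3 | 8 | 3
E2 result:
b | e | v | c | g | d
(0 rows)
Witness: (3, 3, 'r', 3, 8, 3) appears 1× in E1 but 0× in E2.

no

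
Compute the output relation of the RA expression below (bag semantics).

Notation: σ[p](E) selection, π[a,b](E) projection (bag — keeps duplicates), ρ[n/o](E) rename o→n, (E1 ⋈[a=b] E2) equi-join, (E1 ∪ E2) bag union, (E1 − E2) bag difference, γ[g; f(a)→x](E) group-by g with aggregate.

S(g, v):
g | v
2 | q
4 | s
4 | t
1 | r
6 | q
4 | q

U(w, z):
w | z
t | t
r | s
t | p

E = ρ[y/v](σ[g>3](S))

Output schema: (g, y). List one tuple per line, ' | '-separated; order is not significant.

Subexpression sizes:
  S → 6
  σ[g>3](S) → 4
  ρ[y/v](σ[g>3](S)) → 4

== RESULT ==
g | y
4 | q
4 | s
4 | t
6 | q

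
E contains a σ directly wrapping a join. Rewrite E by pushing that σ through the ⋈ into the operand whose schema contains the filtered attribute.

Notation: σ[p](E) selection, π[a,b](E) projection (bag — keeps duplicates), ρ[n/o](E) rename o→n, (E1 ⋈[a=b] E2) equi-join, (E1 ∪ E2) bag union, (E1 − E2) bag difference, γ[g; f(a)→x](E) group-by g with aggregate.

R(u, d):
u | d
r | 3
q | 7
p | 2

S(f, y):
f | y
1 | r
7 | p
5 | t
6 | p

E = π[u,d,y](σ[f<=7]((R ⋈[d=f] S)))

σ filters on f, owned by the right side.
E' = π[u,d,y]((R ⋈[d=f] σ[f<=7](S)))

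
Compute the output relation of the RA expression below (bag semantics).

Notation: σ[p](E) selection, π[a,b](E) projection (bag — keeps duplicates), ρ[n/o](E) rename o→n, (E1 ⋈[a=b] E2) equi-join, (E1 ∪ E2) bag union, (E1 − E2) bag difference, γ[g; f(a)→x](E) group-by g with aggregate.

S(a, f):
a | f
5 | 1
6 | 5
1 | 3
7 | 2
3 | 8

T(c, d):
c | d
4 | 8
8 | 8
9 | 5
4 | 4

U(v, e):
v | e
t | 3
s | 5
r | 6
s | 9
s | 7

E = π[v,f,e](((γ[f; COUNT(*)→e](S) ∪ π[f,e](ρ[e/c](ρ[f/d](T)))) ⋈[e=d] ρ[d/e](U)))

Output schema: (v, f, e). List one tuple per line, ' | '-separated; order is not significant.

Per-node cardinality:
  S → 5
  γ[f; COUNT(*)→e](S) → 5
  T → 4
  ρ[f/d](T) → 4
  ρ[e/c](ρ[f/d](T)) → 4
  π[f,e](ρ[e/c](ρ[f/d](T))) → 4
  (γ[f; COUNT(*)→e](S) ∪ π[f,e](ρ[e/c](ρ[f/d](T)))) → 9
  U → 5
  ρ[d/e](U) → 5
  ((γ[f; COUNT(*)→e](S) ∪ π[f,e](ρ[e/c](ρ[f/d](T)))) ⋈[e=d] ρ[d/e](U)) → 1
  π[v,f,e](((γ[f; COUNT(*)→e](S) ∪ π[f,e](ρ[e/c](ρ[f/d](T)))) ⋈[e=d] ρ[d/e](U))) → 1

== RESULT ==
v | f | e
s | 5 | 9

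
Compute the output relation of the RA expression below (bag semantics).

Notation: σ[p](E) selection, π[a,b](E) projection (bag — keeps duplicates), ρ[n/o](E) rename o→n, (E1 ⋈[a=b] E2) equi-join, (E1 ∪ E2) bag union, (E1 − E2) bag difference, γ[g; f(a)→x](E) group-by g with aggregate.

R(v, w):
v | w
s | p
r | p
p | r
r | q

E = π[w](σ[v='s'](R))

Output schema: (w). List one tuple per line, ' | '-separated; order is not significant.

Per-node cardinality:
  R → 4
  σ[v='s'](R) → 1
  π[w](σ[v='s'](R)) → 1

== RESULT ==
w
p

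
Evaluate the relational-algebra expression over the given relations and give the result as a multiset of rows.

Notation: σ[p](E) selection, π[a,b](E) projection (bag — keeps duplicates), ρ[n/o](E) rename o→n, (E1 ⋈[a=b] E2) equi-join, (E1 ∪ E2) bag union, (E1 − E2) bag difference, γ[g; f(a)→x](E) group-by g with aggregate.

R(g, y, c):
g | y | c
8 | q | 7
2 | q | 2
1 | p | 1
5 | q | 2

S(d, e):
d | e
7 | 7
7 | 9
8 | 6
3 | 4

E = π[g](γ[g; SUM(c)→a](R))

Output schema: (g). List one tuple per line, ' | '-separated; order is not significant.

Row counts bottom-up:
  R → 4
  γ[g; SUM(c)→a](R) → 4
  π[g](γ[g; SUM(c)→a](R)) → 4

== RESULT ==
g
1
2
5
8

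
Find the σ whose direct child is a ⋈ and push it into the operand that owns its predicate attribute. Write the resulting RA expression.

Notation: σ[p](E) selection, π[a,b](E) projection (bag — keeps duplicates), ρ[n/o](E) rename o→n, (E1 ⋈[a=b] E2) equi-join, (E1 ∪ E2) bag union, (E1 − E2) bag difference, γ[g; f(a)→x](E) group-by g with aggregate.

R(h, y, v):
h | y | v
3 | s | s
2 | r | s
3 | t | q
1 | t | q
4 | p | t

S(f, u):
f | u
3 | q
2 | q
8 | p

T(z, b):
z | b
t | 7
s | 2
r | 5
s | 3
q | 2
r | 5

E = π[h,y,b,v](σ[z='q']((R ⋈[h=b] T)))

σ filters on z, owned by the right side.
E' = π[h,y,b,v]((R ⋈[h=b] σ[z='q'](T)))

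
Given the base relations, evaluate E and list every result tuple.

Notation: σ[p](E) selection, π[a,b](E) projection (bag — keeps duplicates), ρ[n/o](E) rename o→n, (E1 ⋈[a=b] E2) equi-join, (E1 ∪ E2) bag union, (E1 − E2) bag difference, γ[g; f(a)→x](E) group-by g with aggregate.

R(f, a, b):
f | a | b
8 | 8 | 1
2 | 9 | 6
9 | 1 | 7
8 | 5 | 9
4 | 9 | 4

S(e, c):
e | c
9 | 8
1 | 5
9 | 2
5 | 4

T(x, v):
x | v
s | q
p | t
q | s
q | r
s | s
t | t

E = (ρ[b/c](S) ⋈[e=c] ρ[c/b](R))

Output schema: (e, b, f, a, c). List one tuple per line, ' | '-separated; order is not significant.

Subexpression sizes:
  S → 4
  ρ[b/c](S) → 4
  R → 5
  ρ[c/b](R) → 5
  (ρ[b/c](S) ⋈[e=c] ρ[c/b](R)) → 3

== RESULT ==
e | b | f | a | c
1 | 5 | 8 | 8 | 1
9 | 2 | 8 | 5 | 9
9 | 8 | 8 | 5 | 9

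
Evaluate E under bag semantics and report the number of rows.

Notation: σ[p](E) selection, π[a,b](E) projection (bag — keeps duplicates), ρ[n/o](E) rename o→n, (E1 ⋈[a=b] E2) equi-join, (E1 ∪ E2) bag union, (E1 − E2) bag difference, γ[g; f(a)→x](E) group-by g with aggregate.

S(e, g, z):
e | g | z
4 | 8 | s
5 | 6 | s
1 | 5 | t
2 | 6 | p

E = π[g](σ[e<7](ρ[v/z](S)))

Stepwise |·|:
  S → 4
  ρ[v/z](S) → 4
  σ[e<7](ρ[v/z](S)) → 4
  π[g](σ[e<7](ρ[v/z](S))) → 4

|E| = 4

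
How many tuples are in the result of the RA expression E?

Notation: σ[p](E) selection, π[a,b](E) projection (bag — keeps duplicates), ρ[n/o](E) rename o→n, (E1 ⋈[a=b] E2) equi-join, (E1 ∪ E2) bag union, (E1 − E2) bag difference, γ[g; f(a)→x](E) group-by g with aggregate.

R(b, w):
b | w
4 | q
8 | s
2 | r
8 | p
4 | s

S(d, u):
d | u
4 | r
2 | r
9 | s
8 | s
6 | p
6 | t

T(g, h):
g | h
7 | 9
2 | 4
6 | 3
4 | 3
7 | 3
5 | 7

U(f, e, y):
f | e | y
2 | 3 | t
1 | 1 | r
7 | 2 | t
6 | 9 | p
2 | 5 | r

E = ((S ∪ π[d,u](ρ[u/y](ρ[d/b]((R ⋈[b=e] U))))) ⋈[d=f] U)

Stepwise |·|:
  S → 6
  R → 5
  U → 5
  (R ⋈[b=e] U) → 1
  ρ[d/b]((R ⋈[b=e] U)) → 1
  ρ[u/y](ρ[d/b]((R ⋈[b=e] U))) → 1
  π[d,u](ρ[u/y](ρ[d/b]((R ⋈[b=e] U)))) → 1
  (S ∪ π[d,u](ρ[u/y](ρ[d/b]((R ⋈[b=e] U))))) → 7
  U → 5
  ((S ∪ π[d,u](ρ[u/y](ρ[d/b]((R ⋈[b=e] U))))) ⋈[d=f] U) → 6

|E| = 6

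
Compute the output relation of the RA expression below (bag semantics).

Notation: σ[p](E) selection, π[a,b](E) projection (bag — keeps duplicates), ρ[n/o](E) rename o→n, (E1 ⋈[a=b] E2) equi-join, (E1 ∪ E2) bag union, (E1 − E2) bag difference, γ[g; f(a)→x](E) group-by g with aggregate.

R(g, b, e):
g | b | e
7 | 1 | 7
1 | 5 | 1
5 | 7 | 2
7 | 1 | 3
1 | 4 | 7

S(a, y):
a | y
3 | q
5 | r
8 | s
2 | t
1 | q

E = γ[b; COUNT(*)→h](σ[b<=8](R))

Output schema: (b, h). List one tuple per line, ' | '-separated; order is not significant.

Stepwise |·|:
  R → 5
  σ[b<=8](R) → 5
  γ[b; COUNT(*)→h](σ[b<=8](R)) → 4

== RESULT ==
b | h
1 | 2
4 | 1
5 | 1
7 | 1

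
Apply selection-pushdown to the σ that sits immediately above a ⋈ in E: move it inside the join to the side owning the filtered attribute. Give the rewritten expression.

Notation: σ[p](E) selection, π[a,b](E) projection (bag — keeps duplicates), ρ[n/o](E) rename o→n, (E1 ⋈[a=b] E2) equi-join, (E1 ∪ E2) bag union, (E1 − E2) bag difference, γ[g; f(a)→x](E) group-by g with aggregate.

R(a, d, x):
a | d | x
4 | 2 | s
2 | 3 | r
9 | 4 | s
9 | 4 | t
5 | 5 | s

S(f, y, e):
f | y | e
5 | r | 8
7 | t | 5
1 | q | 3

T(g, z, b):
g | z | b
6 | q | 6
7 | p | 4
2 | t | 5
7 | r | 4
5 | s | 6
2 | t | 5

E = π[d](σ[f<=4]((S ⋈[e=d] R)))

σ filters on f, owned by the left side.
E' = π[d]((σ[f<=4](S) ⋈[e=d] R))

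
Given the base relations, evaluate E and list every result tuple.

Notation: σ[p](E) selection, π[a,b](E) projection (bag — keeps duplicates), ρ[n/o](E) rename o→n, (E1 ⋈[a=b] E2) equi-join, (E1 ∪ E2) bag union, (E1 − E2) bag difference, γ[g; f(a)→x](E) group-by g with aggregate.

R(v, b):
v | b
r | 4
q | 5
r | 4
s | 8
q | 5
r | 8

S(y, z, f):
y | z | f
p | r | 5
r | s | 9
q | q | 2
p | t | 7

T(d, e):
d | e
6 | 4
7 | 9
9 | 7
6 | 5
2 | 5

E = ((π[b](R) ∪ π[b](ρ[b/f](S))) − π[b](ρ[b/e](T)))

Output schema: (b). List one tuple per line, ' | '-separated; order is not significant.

Stepwise |·|:
  R → 6
  π[b](R) → 6
  S → 4
  ρ[b/f](S) → 4
  π[b](ρ[b/f](S)) → 4
  (π[b](R) ∪ π[b](ρ[b/f](S))) → 10
  T → 5
  ρ[b/e](T) → 5
  π[b](ρ[b/e](T)) → 5
  ((π[b](R) ∪ π[b](ρ[b/f](S))) − π[b](ρ[b/e](T))) → 5

== RESULT ==
b
2
4
5
8
8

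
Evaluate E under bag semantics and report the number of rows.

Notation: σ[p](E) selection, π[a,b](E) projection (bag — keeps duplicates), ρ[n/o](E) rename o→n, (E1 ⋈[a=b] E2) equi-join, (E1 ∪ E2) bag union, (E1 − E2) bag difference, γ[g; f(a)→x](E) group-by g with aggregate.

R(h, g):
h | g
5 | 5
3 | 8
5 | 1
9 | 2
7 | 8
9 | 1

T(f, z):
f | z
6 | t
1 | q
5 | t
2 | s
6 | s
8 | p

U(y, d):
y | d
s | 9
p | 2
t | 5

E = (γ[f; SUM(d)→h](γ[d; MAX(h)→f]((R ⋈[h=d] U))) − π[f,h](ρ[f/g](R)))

Per-node cardinality:
  R → 6
  U → 3
  (R ⋈[h=d] U) → 4
  γ[d; MAX(h)→f]((R ⋈[h=d] U)) → 2
  γ[f; SUM(d)→h](γ[d; MAX(h)→f]((R ⋈[h=d] U))) → 2
  R → 6
  ρ[f/g](R) → 6
  π[f,h](ρ[f/g](R)) → 6
  (γ[f; SUM(d)→h](γ[d; MAX(h)→f]((R ⋈[h=d] U))) − π[f,h](ρ[f/g](R))) → 1

|E| = 1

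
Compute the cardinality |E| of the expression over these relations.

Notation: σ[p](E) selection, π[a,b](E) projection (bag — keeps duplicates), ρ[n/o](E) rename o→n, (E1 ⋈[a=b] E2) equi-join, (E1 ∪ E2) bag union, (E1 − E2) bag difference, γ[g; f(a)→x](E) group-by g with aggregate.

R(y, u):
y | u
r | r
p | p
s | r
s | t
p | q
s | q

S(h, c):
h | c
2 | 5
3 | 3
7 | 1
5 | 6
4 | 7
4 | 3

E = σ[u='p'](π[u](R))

Stepwise |·|:
  R → 6
  π[u](R) → 6
  σ[u='p'](π[u](R)) → 1

|E| = 1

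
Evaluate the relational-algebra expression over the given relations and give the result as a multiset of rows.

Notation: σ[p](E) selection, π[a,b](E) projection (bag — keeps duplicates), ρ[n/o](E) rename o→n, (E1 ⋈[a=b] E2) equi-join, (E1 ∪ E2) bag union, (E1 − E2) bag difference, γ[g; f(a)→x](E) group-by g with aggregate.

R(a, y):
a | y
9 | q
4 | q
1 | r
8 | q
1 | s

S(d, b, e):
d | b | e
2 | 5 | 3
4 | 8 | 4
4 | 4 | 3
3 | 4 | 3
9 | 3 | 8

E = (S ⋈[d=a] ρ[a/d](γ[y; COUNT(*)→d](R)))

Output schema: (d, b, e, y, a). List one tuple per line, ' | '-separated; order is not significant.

Stepwise |·|:
  S → 5
  R → 5
  γ[y; COUNT(*)→d](R) → 3
  ρ[a/d](γ[y; COUNT(*)→d](R)) → 3
  (S ⋈[d=a] ρ[a/d](γ[y; COUNT(*)→d](R))) → 1

== RESULT ==
d | b | e | y | a
3 | 4 | 3 | q | 3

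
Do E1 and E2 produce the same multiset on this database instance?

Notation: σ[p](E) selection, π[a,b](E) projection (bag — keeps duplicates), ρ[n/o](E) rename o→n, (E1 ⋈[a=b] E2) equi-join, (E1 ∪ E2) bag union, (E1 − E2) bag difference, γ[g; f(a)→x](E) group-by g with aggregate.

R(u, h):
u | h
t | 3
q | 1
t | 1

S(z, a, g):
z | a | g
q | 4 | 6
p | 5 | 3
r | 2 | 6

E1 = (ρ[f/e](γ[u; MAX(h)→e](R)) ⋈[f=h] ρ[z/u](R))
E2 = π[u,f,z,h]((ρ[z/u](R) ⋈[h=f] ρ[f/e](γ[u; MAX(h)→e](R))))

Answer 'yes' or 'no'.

E1 per-node cardinality:
  R → 3
  γ[u; MAX(h)→e](R) → 2
  ρ[f/e](γ[u; MAX(h)→e](R)) → 2
  R → 3
  ρ[z/u](R) → 3
  (ρ[f/e](γ[u; MAX(h)→e](R)) ⋈[f=h] ρ[z/u](R)) → 3
E2 per-node cardinality:
  R → 3
  ρ[z/u](R) → 3
  R → 3
  γ[u; MAX(h)→e](R) → 2
  ρ[f/e](γ[u; MAX(h)→e](R)) → 2
  (ρ[z/u](R) ⋈[h=f] ρ[f/e](γ[u; MAX(h)→e](R))) → 3
  π[u,f,z,h]((ρ[z/u](R) ⋈[h=f] ρ[f/e](γ[u; MAX(h)→e](R)))) → 3

E1 and E2 produce the same multiset:
u | f | z | h
q | 1 | q | 1
q | 1 | t | 1
t | 3 | t | 3

yes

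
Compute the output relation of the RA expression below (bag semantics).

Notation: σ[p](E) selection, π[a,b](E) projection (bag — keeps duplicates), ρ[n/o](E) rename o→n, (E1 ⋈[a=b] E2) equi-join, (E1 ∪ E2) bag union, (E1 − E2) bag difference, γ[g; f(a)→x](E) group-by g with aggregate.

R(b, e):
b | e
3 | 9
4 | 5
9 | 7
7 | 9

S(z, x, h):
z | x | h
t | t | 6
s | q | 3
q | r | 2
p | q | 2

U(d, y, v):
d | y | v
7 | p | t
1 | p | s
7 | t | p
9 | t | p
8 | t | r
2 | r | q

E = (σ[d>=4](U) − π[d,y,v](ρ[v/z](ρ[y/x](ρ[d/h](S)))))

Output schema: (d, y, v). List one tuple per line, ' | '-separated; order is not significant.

Row counts bottom-up:
  U → 6
  σ[d>=4](U) → 4
  S → 4
  ρ[d/h](S) → 4
  ρ[y/x](ρ[d/h](S)) → 4
  ρ[v/z](ρ[y/x](ρ[d/h](S))) → 4
  π[d,y,v](ρ[v/z](ρ[y/x](ρ[d/h](S)))) → 4
  (σ[d>=4](U) − π[d,y,v](ρ[v/z](ρ[y/x](ρ[d/h](S))))) → 4

== RESULT ==
d | y | v
7 | p | t
7 | t | p
8 | t | r
9 | t | p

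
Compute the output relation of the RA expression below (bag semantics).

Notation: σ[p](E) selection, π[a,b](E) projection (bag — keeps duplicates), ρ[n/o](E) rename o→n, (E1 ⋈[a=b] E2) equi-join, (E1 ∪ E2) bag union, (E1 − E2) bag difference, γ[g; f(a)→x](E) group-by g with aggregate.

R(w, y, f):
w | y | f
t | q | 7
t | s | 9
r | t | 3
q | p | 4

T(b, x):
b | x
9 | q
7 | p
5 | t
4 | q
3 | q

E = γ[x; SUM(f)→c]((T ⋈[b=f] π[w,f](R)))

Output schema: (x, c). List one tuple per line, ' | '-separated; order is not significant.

Per-node cardinality:
  T → 5
  R → 4
  π[w,f](R) → 4
  (T ⋈[b=f] π[w,f](R)) → 4
  γ[x; SUM(f)→c]((T ⋈[b=f] π[w,f](R))) → 2

== RESULT ==
x | c
p | 7
q | 16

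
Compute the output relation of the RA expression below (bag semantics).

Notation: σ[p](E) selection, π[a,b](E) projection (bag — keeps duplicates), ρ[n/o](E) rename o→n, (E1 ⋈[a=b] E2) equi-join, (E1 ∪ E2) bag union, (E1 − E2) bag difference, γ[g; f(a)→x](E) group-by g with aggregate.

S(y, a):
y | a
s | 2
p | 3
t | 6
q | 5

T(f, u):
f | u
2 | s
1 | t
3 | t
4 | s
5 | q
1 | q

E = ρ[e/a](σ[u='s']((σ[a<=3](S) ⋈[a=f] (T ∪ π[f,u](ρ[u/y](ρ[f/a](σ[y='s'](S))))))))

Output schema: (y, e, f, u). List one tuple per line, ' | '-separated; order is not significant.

Stepwise |·|:
  S → 4
  σ[a<=3](S) → 2
  T → 6
  S → 4
  σ[y='s'](S) → 1
  ρ[f/a](σ[y='s'](S)) → 1
  ρ[u/y](ρ[f/a](σ[y='s'](S))) → 1
  π[f,u](ρ[u/y](ρ[f/a](σ[y='s'](S)))) → 1
  (T ∪ π[f,u](ρ[u/y](ρ[f/a](σ[y='s'](S))))) → 7
  (σ[a<=3](S) ⋈[a=f] (T ∪ π[f,u](ρ[u/y](ρ[f/a](σ[y='s'](S)))))) → 3
  σ[u='s']((σ[a<=3](S) ⋈[a=f] (T ∪ π[f,u](ρ[u/y](ρ[f/a](σ[y='s'](S))))))) → 2
  ρ[e/a](σ[u='s']((σ[a<=3](S) ⋈[a=f] (T ∪ π[f,u](ρ[u/y](ρ[f/a](σ[y='s'](S)))))))) → 2

== RESULT ==
y | e | f | u
s | 2 | 2 | s
s | 2 | 2 | s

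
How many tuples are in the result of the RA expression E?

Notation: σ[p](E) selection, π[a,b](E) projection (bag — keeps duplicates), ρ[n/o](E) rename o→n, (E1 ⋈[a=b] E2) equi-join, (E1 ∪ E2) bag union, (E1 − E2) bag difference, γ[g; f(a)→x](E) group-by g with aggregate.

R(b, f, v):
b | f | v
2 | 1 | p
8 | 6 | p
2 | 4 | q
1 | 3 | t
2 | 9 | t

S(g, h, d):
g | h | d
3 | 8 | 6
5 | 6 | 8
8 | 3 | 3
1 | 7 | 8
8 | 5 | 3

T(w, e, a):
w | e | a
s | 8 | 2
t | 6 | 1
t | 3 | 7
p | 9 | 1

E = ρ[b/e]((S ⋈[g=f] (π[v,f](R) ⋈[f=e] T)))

Per-node cardinality:
  S → 5
  R → 5
  π[v,f](R) → 5
  T → 4
  (π[v,f](R) ⋈[f=e] T) → 3
  (S ⋈[g=f] (π[v,f](R) ⋈[f=e] T)) → 1
  ρ[b/e]((S ⋈[g=f] (π[v,f](R) ⋈[f=e] T))) → 1

|E| = 1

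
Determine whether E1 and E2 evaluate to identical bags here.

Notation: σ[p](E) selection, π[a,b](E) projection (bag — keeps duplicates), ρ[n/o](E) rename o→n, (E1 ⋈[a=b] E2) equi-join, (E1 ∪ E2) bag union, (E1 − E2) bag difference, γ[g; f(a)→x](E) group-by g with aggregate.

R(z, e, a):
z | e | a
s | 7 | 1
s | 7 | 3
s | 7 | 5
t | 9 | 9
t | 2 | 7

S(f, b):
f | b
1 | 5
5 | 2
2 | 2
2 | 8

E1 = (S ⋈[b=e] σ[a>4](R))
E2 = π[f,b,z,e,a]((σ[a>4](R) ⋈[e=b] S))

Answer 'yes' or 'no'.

E1 subexpression sizes:
  S → 4
  R → 5
  σ[a>4](R) → 3
  (S ⋈[b=e] σ[a>4](R)) → 2
E2 subexpression sizes:
  R → 5
  σ[a>4](R) → 3
  S → 4
  (σ[a>4](R) ⋈[e=b] S) → 2
  π[f,b,z,e,a]((σ[a>4](R) ⋈[e=b] S)) → 2

E1 and E2 produce the same multiset:
f | b | z | e | a
2 | 2 | t | 2 | 7
5 | 2 | t | 2 | 7

yes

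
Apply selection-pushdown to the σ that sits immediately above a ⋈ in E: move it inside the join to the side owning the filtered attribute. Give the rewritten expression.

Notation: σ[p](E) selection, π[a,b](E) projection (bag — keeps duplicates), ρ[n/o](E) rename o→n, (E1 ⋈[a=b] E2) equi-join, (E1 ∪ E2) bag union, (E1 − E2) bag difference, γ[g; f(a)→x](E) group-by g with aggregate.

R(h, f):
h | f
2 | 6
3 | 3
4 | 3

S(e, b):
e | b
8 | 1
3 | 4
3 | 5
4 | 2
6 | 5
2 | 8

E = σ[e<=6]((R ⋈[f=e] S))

σ filters on e, owned by the right side.
E' = (R ⋈[f=e] σ[e<=6](S))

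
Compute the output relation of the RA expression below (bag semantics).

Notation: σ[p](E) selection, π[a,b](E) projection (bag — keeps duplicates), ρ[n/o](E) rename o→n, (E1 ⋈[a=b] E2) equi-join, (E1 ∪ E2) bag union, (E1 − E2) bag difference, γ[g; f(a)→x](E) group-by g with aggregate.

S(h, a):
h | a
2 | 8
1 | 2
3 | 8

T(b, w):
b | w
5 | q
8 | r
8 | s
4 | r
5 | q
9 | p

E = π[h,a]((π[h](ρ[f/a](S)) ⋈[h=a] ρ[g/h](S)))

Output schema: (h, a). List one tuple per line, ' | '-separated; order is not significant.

Row counts bottom-up:
  S → 3
  ρ[f/a](S) → 3
  π[h](ρ[f/a](S)) → 3
  S → 3
  ρ[g/h](S) → 3
  (π[h](ρ[f/a](S)) ⋈[h=a] ρ[g/h](S)) → 1
  π[h,a]((π[h](ρ[f/a](S)) ⋈[h=a] ρ[g/h](S))) → 1

== RESULT ==
h | a
2 | 2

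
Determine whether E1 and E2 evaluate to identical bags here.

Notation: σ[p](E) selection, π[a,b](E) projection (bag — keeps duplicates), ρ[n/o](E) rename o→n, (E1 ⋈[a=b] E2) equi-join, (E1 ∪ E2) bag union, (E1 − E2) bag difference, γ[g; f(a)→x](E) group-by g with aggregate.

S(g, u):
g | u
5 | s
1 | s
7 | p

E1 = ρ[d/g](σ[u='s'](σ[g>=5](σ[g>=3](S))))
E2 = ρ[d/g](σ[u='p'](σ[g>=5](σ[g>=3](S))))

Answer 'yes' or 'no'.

E1 subexpression sizes:
  S → 3
  σ[g>=3](S) → 2
  σ[g>=5](σ[g>=3](S)) → 2
  σ[u='s'](σ[g>=5](σ[g>=3](S))) → 1
  ρ[d/g](σ[u='s'](σ[g>=5](σ[g>=3](S)))) → 1
E2 subexpression sizes:
  S → 3
  σ[g>=3](S) → 2
  σ[g>=5](σ[g>=3](S)) → 2
  σ[u='p'](σ[g>=5](σ[g>=3](S))) → 1
  ρ[d/g](σ[u='p'](σ[g>=5](σ[g>=3](S)))) → 1

E1 result:
d | u
5 | s
E2 result:
d | u
7 | p
Witness: (5, 's') appears 1× in E1 but 0× in E2.

no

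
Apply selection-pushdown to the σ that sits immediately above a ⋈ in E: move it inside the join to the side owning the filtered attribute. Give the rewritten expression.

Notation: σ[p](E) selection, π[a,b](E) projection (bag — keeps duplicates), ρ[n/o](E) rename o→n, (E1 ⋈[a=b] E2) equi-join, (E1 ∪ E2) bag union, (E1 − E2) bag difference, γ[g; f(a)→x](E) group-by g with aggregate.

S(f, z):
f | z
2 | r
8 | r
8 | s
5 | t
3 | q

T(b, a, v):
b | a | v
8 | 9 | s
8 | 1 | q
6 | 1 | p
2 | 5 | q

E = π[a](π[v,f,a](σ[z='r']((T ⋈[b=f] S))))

σ filters on z, owned by the right side.
E' = π[a](π[v,f,a]((T ⋈[b=f] σ[z='r'](S))))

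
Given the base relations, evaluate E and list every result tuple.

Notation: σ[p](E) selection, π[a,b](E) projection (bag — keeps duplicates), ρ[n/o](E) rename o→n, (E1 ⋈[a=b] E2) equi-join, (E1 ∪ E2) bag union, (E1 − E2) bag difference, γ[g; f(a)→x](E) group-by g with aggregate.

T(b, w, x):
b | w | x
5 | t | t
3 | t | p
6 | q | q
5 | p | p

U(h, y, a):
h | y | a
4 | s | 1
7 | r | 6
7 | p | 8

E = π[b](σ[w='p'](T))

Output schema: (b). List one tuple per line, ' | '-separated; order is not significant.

Per-node cardinality:
  T → 4
  σ[w='p'](T) → 1
  π[b](σ[w='p'](T)) → 1

== RESULT ==
b
5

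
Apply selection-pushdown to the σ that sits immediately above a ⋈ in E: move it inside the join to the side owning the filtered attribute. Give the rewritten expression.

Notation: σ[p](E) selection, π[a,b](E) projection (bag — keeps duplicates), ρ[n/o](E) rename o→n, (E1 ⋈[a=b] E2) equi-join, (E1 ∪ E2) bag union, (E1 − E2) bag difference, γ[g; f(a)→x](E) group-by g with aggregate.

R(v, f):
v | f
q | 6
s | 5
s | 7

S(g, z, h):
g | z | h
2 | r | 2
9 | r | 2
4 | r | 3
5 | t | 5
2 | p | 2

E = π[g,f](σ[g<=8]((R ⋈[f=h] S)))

σ filters on g, owned by the right side.
E' = π[g,f]((R ⋈[f=h] σ[g<=8](S)))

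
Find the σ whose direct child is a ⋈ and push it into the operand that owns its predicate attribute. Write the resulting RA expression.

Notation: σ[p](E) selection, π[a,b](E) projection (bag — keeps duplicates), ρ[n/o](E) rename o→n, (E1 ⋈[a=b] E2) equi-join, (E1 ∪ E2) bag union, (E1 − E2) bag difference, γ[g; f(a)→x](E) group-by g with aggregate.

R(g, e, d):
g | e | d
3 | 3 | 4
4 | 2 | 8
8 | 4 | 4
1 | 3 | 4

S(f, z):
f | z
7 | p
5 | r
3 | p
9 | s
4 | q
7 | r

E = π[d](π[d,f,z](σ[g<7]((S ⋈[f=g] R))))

σ filters on g, owned by the right side.
E' = π[d](π[d,f,z]((S ⋈[f=g] σ[g<7](R))))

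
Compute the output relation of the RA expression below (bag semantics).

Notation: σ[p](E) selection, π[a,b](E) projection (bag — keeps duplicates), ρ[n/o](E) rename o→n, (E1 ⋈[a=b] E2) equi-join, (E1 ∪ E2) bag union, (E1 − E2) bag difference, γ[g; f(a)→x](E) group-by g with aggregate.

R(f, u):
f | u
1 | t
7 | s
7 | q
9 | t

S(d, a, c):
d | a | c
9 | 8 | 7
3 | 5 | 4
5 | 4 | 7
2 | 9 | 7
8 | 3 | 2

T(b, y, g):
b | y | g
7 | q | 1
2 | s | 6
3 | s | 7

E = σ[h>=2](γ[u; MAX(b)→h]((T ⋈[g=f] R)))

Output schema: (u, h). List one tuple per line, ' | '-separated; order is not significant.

Per-node cardinality:
  T → 3
  R → 4
  (T ⋈[g=f] R) → 3
  γ[u; MAX(b)→h]((T ⋈[g=f] R)) → 3
  σ[h>=2](γ[u; MAX(b)→h]((T ⋈[g=f] R))) → 3

== RESULT ==
u | h
q | 3
s | 3
t | 7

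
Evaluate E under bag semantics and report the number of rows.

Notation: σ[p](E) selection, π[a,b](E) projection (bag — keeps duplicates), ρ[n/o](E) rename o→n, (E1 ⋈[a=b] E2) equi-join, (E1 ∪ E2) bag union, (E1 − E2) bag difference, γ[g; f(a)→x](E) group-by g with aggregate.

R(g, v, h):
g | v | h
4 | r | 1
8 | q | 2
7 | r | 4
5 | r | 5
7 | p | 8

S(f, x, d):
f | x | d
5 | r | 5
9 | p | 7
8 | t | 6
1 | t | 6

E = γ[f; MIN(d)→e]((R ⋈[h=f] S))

Per-node cardinality:
  R → 5
  S → 4
  (R ⋈[h=f] S) → 3
  γ[f; MIN(d)→e]((R ⋈[h=f] S)) → 3

|E| = 3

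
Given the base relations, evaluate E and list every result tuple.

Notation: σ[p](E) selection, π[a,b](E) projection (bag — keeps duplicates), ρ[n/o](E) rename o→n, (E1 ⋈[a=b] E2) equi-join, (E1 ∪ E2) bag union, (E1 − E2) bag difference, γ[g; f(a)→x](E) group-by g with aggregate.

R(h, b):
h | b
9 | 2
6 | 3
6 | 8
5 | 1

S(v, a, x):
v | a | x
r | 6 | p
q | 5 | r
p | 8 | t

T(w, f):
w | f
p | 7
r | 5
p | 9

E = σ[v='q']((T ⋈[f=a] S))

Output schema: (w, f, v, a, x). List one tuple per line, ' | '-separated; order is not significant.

Per-node cardinality:
  T → 3
  S → 3
  (T ⋈[f=a] S) → 1
  σ[v='q']((T ⋈[f=a] S)) → 1

== RESULT ==
w | f | v | a | x
r | 5 | q | 5 | r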